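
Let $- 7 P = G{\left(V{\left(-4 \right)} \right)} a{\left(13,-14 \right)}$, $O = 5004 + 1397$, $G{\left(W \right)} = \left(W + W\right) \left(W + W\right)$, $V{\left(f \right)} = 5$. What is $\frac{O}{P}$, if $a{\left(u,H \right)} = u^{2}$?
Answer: $- \frac{44807}{16900} \approx -2.6513$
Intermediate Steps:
$G{\left(W \right)} = 4 W^{2}$ ($G{\left(W \right)} = 2 W 2 W = 4 W^{2}$)
$O = 6401$
$P = - \frac{16900}{7}$ ($P = - \frac{4 \cdot 5^{2} \cdot 13^{2}}{7} = - \frac{4 \cdot 25 \cdot 169}{7} = - \frac{100 \cdot 169}{7} = \left(- \frac{1}{7}\right) 16900 = - \frac{16900}{7} \approx -2414.3$)
$\frac{O}{P} = \frac{6401}{- \frac{16900}{7}} = 6401 \left(- \frac{7}{16900}\right) = - \frac{44807}{16900}$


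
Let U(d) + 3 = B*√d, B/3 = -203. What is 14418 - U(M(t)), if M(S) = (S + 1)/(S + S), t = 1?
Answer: 15030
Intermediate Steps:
B = -609 (B = 3*(-203) = -609)
M(S) = (1 + S)/(2*S) (M(S) = (1 + S)/((2*S)) = (1 + S)*(1/(2*S)) = (1 + S)/(2*S))
U(d) = -3 - 609*√d
14418 - U(M(t)) = 14418 - (-3 - 609*√2*√(1 + 1)/2) = 14418 - (-3 - 609*√((½)*1*2)) = 14418 - (-3 - 609*√1) = 14418 - (-3 - 609*1) = 14418 - (-3 - 609) = 14418 - 1*(-612) = 14418 + 612 = 15030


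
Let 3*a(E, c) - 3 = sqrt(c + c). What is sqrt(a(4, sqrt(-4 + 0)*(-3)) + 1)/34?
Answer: sqrt(18 + 6*sqrt(3)*sqrt(-I))/102 ≈ 0.049866 - 0.0070822*I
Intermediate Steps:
a(E, c) = 1 + sqrt(2)*sqrt(c)/3 (a(E, c) = 1 + sqrt(c + c)/3 = 1 + sqrt(2*c)/3 = 1 + (sqrt(2)*sqrt(c))/3 = 1 + sqrt(2)*sqrt(c)/3)
sqrt(a(4, sqrt(-4 + 0)*(-3)) + 1)/34 = sqrt((1 + sqrt(2)*sqrt(sqrt(-4 + 0)*(-3))/3) + 1)/34 = sqrt((1 + sqrt(2)*sqrt(sqrt(-4)*(-3))/3) + 1)/34 = sqrt((1 + sqrt(2)*sqrt((2*I)*(-3))/3) + 1)/34 = sqrt((1 + sqrt(2)*sqrt(-6*I)/3) + 1)/34 = sqrt((1 + sqrt(2)*(sqrt(6)*sqrt(-I))/3) + 1)/34 = sqrt((1 + 2*sqrt(3)*sqrt(-I)/3) + 1)/34 = sqrt(2 + 2*sqrt(3)*sqrt(-I)/3)/34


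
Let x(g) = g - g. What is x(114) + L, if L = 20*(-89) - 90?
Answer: -1870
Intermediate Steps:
x(g) = 0
L = -1870 (L = -1780 - 90 = -1870)
x(114) + L = 0 - 1870 = -1870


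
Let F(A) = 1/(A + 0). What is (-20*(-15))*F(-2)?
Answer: -150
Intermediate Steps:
F(A) = 1/A
(-20*(-15))*F(-2) = -20*(-15)/(-2) = 300*(-1/2) = -150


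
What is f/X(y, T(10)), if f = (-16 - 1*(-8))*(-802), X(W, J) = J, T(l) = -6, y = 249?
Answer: -3208/3 ≈ -1069.3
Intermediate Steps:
f = 6416 (f = (-16 + 8)*(-802) = -8*(-802) = 6416)
f/X(y, T(10)) = 6416/(-6) = 6416*(-⅙) = -3208/3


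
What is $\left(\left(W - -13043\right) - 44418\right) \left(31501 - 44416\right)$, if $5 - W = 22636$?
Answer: $697487490$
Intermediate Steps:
$W = -22631$ ($W = 5 - 22636 = -22631$)
$\left(\left(W - -13043\right) - 44418\right) \left(31501 - 44416\right) = \left(\left(-22631 - -13043\right) - 44418\right) \left(31501 - 44416\right) = \left(\left(-22631 + 13043\right) - 44418\right) \left(-12915\right) = \left(-9588 - 44418\right) \left(-12915\right) = \left(-54006\right) \left(-12915\right) = 697487490$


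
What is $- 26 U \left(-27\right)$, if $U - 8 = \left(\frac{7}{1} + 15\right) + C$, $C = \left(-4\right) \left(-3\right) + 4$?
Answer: $32292$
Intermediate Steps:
$C = 16$ ($C = 12 + 4 = 16$)
$U = 46$ ($U = 8 + \left(\left(\frac{7}{1} + 15\right) + 16\right) = 8 + \left(\left(7 \cdot 1 + 15\right) + 16\right) = 8 + \left(\left(7 + 15\right) + 16\right) = 8 + \left(22 + 16\right) = 8 + 38 = 46$)
$- 26 U \left(-27\right) = \left(-26\right) 46 \left(-27\right) = \left(-1196\right) \left(-27\right) = 32292$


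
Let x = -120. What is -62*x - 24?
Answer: 7416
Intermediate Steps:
-62*x - 24 = -62*(-120) - 24 = 7440 - 24 = 7416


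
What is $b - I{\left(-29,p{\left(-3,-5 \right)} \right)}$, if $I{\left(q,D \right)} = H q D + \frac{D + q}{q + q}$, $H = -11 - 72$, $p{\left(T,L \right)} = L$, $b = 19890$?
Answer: $\frac{925808}{29} \approx 31924.0$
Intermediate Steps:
$H = -83$
$I{\left(q,D \right)} = \frac{D + q}{2 q} - 83 D q$ ($I{\left(q,D \right)} = - 83 q D + \frac{D + q}{q + q} = - 83 D q + \frac{D + q}{2 q} = \frac{D + q}{2 q} - 83 D q$)
$b - I{\left(-29,p{\left(-3,-5 \right)} \right)} = 19890 - \frac{-5 - 29 \left(1 - \left(-830\right) \left(-29\right)\right)}{2 \left(-29\right)} = 19890 - \frac{1}{2} \left(- \frac{1}{29}\right) \left(-5 - 29 \left(1 - 24070\right)\right) = 19890 - \frac{1}{2} \left(- \frac{1}{29}\right) \left(-5 - -698001\right) = 19890 - \frac{1}{2} \left(- \frac{1}{29}\right) \left(-5 + 698001\right) = 19890 - \frac{1}{2} \left(- \frac{1}{29}\right) 697996 = 19890 - - \frac{348998}{29} = 19890 + \frac{348998}{29} = \frac{925808}{29}$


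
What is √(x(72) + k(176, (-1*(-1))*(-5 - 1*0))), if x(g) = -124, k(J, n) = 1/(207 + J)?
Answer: I*√18189053/383 ≈ 11.135*I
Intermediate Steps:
√(x(72) + k(176, (-1*(-1))*(-5 - 1*0))) = √(-124 + 1/(207 + 176)) = √(-124 + 1/383) = √(-47491/383) = I*√18189053/383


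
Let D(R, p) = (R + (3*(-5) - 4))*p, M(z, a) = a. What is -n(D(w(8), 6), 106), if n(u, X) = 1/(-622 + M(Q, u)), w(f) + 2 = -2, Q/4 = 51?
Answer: 1/760 ≈ 0.0013158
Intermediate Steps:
Q = 204 (Q = 4*51 = 204)
w(f) = -4 (w(f) = -2 - 2 = -4)
D(R, p) = p*(-19 + R) (D(R, p) = (R + (-15 - 4))*p = (R - 19)*p = (-19 + R)*p = p*(-19 + R))
n(u, X) = 1/(-622 + u)
-n(D(w(8), 6), 106) = -1/(-622 + 6*(-19 - 4)) = -1/(-622 + 6*(-23)) = -1/(-622 - 138) = -1/(-760) = -1*(-1/760) = 1/760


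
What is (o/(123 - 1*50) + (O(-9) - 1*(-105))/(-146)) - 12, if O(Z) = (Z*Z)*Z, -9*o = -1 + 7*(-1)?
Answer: -5068/657 ≈ -7.7139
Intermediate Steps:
o = 8/9 (o = -(-1 + 7*(-1))/9 = -(-1 - 7)/9 = -⅑*(-8) = 8/9 ≈ 0.88889)
O(Z) = Z³ (O(Z) = Z²*Z = Z³)
(o/(123 - 1*50) + (O(-9) - 1*(-105))/(-146)) - 12 = (8/(9*(123 - 1*50)) + ((-9)³ - 1*(-105))/(-146)) - 12 = (8/(9*(123 - 50)) + (-729 + 105)*(-1/146)) - 12 = ((8/9)/73 - 624*(-1/146)) - 12 = ((8/9)*(1/73) + 312/73) - 12 = (8/657 + 312/73) - 12 = 2816/657 - 12 = -5068/657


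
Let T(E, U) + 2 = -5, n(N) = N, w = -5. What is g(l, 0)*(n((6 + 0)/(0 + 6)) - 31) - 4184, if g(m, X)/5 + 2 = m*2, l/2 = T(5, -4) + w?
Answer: 3316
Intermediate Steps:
T(E, U) = -7 (T(E, U) = -2 - 5 = -7)
l = -24 (l = 2*(-7 - 5) = 2*(-12) = -24)
g(m, X) = -10 + 10*m (g(m, X) = -10 + 5*(m*2) = -10 + 5*(2*m) = -10 + 10*m)
g(l, 0)*(n((6 + 0)/(0 + 6)) - 31) - 4184 = (-10 + 10*(-24))*((6 + 0)/(0 + 6) - 31) - 4184 = (-10 - 240)*(6/6 - 31) - 4184 = -250*(6*(⅙) - 31) - 4184 = -250*(1 - 31) - 4184 = -250*(-30) - 4184 = 7500 - 4184 = 3316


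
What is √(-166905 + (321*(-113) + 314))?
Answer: 4*I*√12679 ≈ 450.4*I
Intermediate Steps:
√(-166905 + (321*(-113) + 314)) = √(-166905 + (-36273 + 314)) = √(-166905 - 35959) = √(-202864) = 4*I*√12679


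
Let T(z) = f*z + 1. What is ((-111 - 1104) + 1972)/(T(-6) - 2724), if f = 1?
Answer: -757/2729 ≈ -0.27739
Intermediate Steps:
T(z) = 1 + z (T(z) = 1*z + 1 = z + 1 = 1 + z)
((-111 - 1104) + 1972)/(T(-6) - 2724) = ((-111 - 1104) + 1972)/((1 - 6) - 2724) = (-1215 + 1972)/(-5 - 2724) = 757/(-2729) = 757*(-1/2729) = -757/2729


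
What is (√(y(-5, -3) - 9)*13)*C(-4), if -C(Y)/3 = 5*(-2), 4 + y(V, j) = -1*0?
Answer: 390*I*√13 ≈ 1406.2*I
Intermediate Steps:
y(V, j) = -4 (y(V, j) = -4 - 1*0 = -4 + 0 = -4)
C(Y) = 30 (C(Y) = -15*(-2) = -3*(-10) = 30)
(√(y(-5, -3) - 9)*13)*C(-4) = (√(-4 - 9)*13)*30 = (√(-13)*13)*30 = ((I*√13)*13)*30 = (13*I*√13)*30 = 390*I*√13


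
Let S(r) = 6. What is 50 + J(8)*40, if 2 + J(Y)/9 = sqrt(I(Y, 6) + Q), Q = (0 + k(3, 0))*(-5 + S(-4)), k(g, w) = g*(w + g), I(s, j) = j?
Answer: -670 + 360*sqrt(15) ≈ 724.27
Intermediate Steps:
k(g, w) = g*(g + w)
Q = 9 (Q = (0 + 3*(3 + 0))*(-5 + 6) = (0 + 3*3)*1 = (0 + 9)*1 = 9*1 = 9)
J(Y) = -18 + 9*sqrt(15) (J(Y) = -18 + 9*sqrt(6 + 9) = -18 + 9*sqrt(15))
50 + J(8)*40 = 50 + (-18 + 9*sqrt(15))*40 = 50 + (-720 + 360*sqrt(15)) = -670 + 360*sqrt(15)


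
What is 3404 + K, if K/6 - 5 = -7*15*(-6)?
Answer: 7214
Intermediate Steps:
K = 3810 (K = 30 + 6*(-7*15*(-6)) = 30 + 6*(-105*(-6)) = 30 + 6*630 = 30 + 3780 = 3810)
3404 + K = 3404 + 3810 = 7214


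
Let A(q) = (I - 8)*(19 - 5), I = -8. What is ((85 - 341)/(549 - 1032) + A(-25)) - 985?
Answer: -583691/483 ≈ -1208.5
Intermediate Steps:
A(q) = -224 (A(q) = (-8 - 8)*(19 - 5) = -16*14 = -224)
((85 - 341)/(549 - 1032) + A(-25)) - 985 = ((85 - 341)/(549 - 1032) - 224) - 985 = (-256/(-483) - 224) - 985 = (-256*(-1/483) - 224) - 985 = (256/483 - 224) - 985 = -107936/483 - 985 = -583691/483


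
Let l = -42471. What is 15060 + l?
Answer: -27411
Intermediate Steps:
15060 + l = 15060 - 42471 = -27411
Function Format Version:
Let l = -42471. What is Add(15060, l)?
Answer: -27411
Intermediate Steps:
Add(15060, l) = Add(15060, -42471) = -27411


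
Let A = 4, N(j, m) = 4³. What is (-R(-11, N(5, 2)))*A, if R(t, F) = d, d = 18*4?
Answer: -288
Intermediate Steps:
d = 72
N(j, m) = 64
R(t, F) = 72
(-R(-11, N(5, 2)))*A = -1*72*4 = -72*4 = -288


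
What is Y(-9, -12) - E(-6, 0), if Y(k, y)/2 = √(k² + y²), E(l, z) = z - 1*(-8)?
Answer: 22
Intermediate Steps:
E(l, z) = 8 + z (E(l, z) = z + 8 = 8 + z)
Y(k, y) = 2*√(k² + y²)
Y(-9, -12) - E(-6, 0) = 2*√((-9)² + (-12)²) - (8 + 0) = 2*√(81 + 144) - 1*8 = 2*√225 - 8 = 2*15 - 8 = 30 - 8 = 22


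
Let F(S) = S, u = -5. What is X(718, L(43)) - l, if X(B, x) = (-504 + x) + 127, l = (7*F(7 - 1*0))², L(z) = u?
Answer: -2783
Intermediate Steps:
L(z) = -5
l = 2401 (l = (7*(7 - 1*0))² = (7*(7 + 0))² = (7*7)² = 49² = 2401)
X(B, x) = -377 + x
X(718, L(43)) - l = (-377 - 5) - 1*2401 = -382 - 2401 = -2783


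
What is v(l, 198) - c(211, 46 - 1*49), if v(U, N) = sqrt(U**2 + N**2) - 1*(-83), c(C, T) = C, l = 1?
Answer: -128 + sqrt(39205) ≈ 70.003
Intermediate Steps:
v(U, N) = 83 + sqrt(N**2 + U**2) (v(U, N) = sqrt(N**2 + U**2) + 83 = 83 + sqrt(N**2 + U**2))
v(l, 198) - c(211, 46 - 1*49) = (83 + sqrt(198**2 + 1**2)) - 1*211 = (83 + sqrt(39204 + 1)) - 211 = (83 + sqrt(39205)) - 211 = -128 + sqrt(39205)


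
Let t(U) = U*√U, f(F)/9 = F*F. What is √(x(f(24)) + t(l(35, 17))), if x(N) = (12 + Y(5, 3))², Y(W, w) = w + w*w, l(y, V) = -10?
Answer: √(576 - 10*I*√10) ≈ 24.009 - 0.65856*I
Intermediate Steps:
f(F) = 9*F² (f(F) = 9*(F*F) = 9*F²)
Y(W, w) = w + w²
t(U) = U^(3/2)
x(N) = 576 (x(N) = (12 + 3*(1 + 3))² = (12 + 3*4)² = (12 + 12)² = 24² = 576)
√(x(f(24)) + t(l(35, 17))) = √(576 + (-10)^(3/2)) = √(576 - 10*I*√10)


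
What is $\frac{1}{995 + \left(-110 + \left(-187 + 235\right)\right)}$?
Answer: $\frac{1}{933} \approx 0.0010718$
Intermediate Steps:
$\frac{1}{995 + \left(-110 + \left(-187 + 235\right)\right)} = \frac{1}{995 + \left(-110 + 48\right)} = \frac{1}{995 - 62} = \frac{1}{933}$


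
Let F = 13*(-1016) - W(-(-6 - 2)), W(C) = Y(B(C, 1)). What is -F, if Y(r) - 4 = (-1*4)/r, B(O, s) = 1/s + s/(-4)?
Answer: 39620/3 ≈ 13207.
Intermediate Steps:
B(O, s) = 1/s - s/4 (B(O, s) = 1/s + s*(-¼) = 1/s - s/4)
Y(r) = 4 - 4/r (Y(r) = 4 + (-1*4)/r = 4 - 4/r)
W(C) = -4/3 (W(C) = 4 - 4/(1/1 - ¼*1) = 4 - 4/(1 - ¼) = 4 - 4/¾ = 4 - 4*4/3 = 4 - 16/3 = -4/3)
F = -39620/3 (F = 13*(-1016) - 1*(-4/3) = -13208 + 4/3 = -39620/3 ≈ -13207.)
-F = -1*(-39620/3) = 39620/3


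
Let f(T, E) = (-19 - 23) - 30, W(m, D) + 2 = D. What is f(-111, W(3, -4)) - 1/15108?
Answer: -1087777/15108 ≈ -72.000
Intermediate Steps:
W(m, D) = -2 + D
f(T, E) = -72 (f(T, E) = -42 - 30 = -72)
f(-111, W(3, -4)) - 1/15108 = -72 - 1/15108 = -1087777/15108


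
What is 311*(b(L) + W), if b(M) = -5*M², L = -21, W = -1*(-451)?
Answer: -545494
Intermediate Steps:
W = 451
311*(b(L) + W) = 311*(-5*(-21)² + 451) = 311*(-5*441 + 451) = 311*(-2205 + 451) = 311*(-1754) = -545494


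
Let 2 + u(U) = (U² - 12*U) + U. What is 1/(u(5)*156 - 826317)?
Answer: -1/831309 ≈ -1.2029e-6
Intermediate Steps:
u(U) = -2 + U² - 11*U (u(U) = -2 + ((U² - 12*U) + U) = -2 + (U² - 11*U) = -2 + U² - 11*U)
1/(u(5)*156 - 826317) = 1/((-2 + 5² - 11*5)*156 - 826317) = 1/((-2 + 25 - 55)*156 - 826317) = 1/(-32*156 - 826317) = 1/(-4992 - 826317) = 1/(-831309) = -1/831309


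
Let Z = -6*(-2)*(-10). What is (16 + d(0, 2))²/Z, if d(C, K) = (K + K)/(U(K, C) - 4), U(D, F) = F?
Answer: -15/8 ≈ -1.8750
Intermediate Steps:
d(C, K) = 2*K/(-4 + C) (d(C, K) = (K + K)/(C - 4) = (2*K)/(-4 + C) = 2*K/(-4 + C))
Z = -120 (Z = 12*(-10) = -120)
(16 + d(0, 2))²/Z = (16 + 2*2/(-4 + 0))²/(-120) = (16 + 2*2/(-4))²*(-1/120) = (16 + 2*2*(-¼))²*(-1/120) = (16 - 1)²*(-1/120) = 15²*(-1/120) = 225*(-1/120) = -15/8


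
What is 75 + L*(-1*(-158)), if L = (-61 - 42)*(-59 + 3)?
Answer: 911419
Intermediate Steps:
L = 5768 (L = -103*(-56) = 5768)
75 + L*(-1*(-158)) = 75 + 5768*(-1*(-158)) = 75 + 5768*158 = 75 + 911344 = 911419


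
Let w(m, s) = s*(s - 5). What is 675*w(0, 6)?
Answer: 4050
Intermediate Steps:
w(m, s) = s*(-5 + s)
675*w(0, 6) = 675*(6*(-5 + 6)) = 675*(6*1) = 675*6 = 4050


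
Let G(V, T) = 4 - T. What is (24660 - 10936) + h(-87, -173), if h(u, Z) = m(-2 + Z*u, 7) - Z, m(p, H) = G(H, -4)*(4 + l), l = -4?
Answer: 13897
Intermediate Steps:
m(p, H) = 0 (m(p, H) = (4 - 1*(-4))*(4 - 4) = (4 + 4)*0 = 8*0 = 0)
h(u, Z) = -Z (h(u, Z) = 0 - Z = -Z)
(24660 - 10936) + h(-87, -173) = (24660 - 10936) - 1*(-173) = 13724 + 173 = 13897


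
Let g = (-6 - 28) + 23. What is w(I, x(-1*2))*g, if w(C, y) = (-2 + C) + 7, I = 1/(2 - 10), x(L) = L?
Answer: -429/8 ≈ -53.625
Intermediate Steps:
g = -11 (g = -34 + 23 = -11)
I = -1/8 (I = 1/(-8) = -1/8 ≈ -0.12500)
w(C, y) = 5 + C
w(I, x(-1*2))*g = (5 - 1/8)*(-11) = (39/8)*(-11) = -429/8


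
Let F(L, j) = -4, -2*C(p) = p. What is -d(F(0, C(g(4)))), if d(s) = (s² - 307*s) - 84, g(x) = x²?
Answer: -1160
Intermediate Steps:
C(p) = -p/2
d(s) = -84 + s² - 307*s
-d(F(0, C(g(4)))) = -(-84 + (-4)² - 307*(-4)) = -(-84 + 16 + 1228) = -1*1160 = -1160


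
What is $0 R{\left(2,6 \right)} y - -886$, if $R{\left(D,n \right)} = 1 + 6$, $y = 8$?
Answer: $886$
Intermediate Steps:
$R{\left(D,n \right)} = 7$
$0 R{\left(2,6 \right)} y - -886 = 0 \cdot 7 \cdot 8 - -886 = 0 \cdot 8 + 886 = 0 + 886 = 886$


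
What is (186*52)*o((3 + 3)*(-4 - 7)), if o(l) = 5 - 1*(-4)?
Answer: 87048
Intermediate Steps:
o(l) = 9 (o(l) = 5 + 4 = 9)
(186*52)*o((3 + 3)*(-4 - 7)) = (186*52)*9 = 9672*9 = 87048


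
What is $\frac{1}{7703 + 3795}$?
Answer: $\frac{1}{11498} \approx 8.6972 \cdot 10^{-5}$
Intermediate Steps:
$\frac{1}{7703 + 3795} = \frac{1}{11498}$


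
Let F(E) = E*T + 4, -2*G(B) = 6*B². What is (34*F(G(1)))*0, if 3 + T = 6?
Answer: 0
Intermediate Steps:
T = 3 (T = -3 + 6 = 3)
G(B) = -3*B²
F(E) = 4 + 3*E (F(E) = E*3 + 4 = 3*E + 4 = 4 + 3*E)
(34*F(G(1)))*0 = (34*(4 + 3*(-3*1²)))*0 = (34*(4 + 3*(-3*1)))*0 = (34*(4 + 3*(-3)))*0 = (34*(4 - 9))*0 = (34*(-5))*0 = -170*0 = 0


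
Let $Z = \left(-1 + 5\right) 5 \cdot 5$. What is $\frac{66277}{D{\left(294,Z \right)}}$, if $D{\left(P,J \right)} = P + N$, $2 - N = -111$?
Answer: $\frac{66277}{407} \approx 162.84$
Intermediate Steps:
$Z = 100$ ($Z = 4 \cdot 5 \cdot 5 = 20 \cdot 5 = 100$)
$N = 113$ ($N = 2 - -111 = 2 + 111 = 113$)
$D{\left(P,J \right)} = 113 + P$ ($D{\left(P,J \right)} = P + 113 = 113 + P$)
$\frac{66277}{D{\left(294,Z \right)}} = \frac{66277}{113 + 294} = \frac{66277}{407}$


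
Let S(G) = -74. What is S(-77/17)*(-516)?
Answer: 38184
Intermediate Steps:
S(-77/17)*(-516) = -74*(-516) = 38184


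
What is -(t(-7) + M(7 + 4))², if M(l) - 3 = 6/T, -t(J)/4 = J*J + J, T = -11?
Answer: -3316041/121 ≈ -27405.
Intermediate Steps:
t(J) = -4*J - 4*J² (t(J) = -4*(J*J + J) = -4*(J² + J) = -4*(J + J²) = -4*J - 4*J²)
M(l) = 27/11 (M(l) = 3 + 6/(-11) = 3 + 6*(-1/11) = 3 - 6/11 = 27/11)
-(t(-7) + M(7 + 4))² = -(-4*(-7)*(1 - 7) + 27/11)² = -(-4*(-7)*(-6) + 27/11)² = -(-168 + 27/11)² = -(-1821/11)² = -1*3316041/121 = -3316041/121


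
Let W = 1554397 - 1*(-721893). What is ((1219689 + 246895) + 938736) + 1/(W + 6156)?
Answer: 5490013012721/2282446 ≈ 2.4053e+6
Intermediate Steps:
W = 2276290 (W = 1554397 + 721893 = 2276290)
((1219689 + 246895) + 938736) + 1/(W + 6156) = ((1219689 + 246895) + 938736) + 1/(2276290 + 6156) = (1466584 + 938736) + 1/2282446 = 2405320 + 1/2282446 = 5490013012721/2282446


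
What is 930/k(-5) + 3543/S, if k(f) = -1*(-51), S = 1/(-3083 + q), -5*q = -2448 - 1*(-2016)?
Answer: -902439523/85 ≈ -1.0617e+7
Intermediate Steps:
q = 432/5 (q = -(-2448 - 1*(-2016))/5 = -(-2448 + 2016)/5 = -⅕*(-432) = 432/5 ≈ 86.400)
S = -5/14983 (S = 1/(-3083 + 432/5) = 1/(-14983/5) = -5/14983 ≈ -0.00033371)
k(f) = 51
930/k(-5) + 3543/S = 930/51 + 3543/(-5/14983) = 930*(1/51) + 3543*(-14983/5) = 310/17 - 53084769/5 = -902439523/85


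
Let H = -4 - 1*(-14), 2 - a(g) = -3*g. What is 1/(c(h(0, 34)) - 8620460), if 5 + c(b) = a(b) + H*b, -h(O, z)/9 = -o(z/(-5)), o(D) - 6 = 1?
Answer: -1/8619644 ≈ -1.1601e-7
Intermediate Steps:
a(g) = 2 + 3*g (a(g) = 2 - (-3)*g = 2 + 3*g)
o(D) = 7 (o(D) = 6 + 1 = 7)
h(O, z) = 63 (h(O, z) = -(-9)*7 = -9*(-7) = 63)
H = 10 (H = -4 + 14 = 10)
c(b) = -3 + 13*b (c(b) = -5 + ((2 + 3*b) + 10*b) = -5 + (2 + 13*b) = -3 + 13*b)
1/(c(h(0, 34)) - 8620460) = 1/((-3 + 13*63) - 8620460) = 1/((-3 + 819) - 8620460) = 1/(816 - 8620460) = 1/(-8619644) = -1/8619644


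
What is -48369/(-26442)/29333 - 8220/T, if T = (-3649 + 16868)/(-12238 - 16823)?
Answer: 61760656231997977/3417654298578 ≈ 18071.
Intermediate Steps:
T = -13219/29061 (T = 13219/(-29061) = 13219*(-1/29061) = -13219/29061 ≈ -0.45487)
-48369/(-26442)/29333 - 8220/T = -48369/(-26442)/29333 - 8220/(-13219/29061) = -48369*(-1/26442)*(1/29333) - 8220*(-29061/13219) = (16123/8814)*(1/29333) + 238881420/13219 = 16123/258541062 + 238881420/13219 = 61760656231997977/3417654298578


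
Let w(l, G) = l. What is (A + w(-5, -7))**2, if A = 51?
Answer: 2116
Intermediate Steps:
(A + w(-5, -7))**2 = (51 - 5)**2 = 46**2 = 2116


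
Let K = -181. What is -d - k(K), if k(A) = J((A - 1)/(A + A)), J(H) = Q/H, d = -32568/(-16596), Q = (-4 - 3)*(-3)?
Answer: -786251/17979 ≈ -43.732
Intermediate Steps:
Q = 21 (Q = -7*(-3) = 21)
d = 2714/1383 (d = -32568*(-1/16596) = 2714/1383 ≈ 1.9624)
J(H) = 21/H
k(A) = 42*A/(-1 + A) (k(A) = 21/(((A - 1)/(A + A))) = 21/(((-1 + A)/((2*A)))) = 21/(((-1 + A)*(1/(2*A)))) = 21/(((-1 + A)/(2*A))) = 21*(2*A/(-1 + A)) = 42*A/(-1 + A))
-d - k(K) = -1*2714/1383 - 42*(-181)/(-1 - 181) = -2714/1383 - 42*(-181)/(-182) = -2714/1383 - 42*(-181)*(-1)/182 = -2714/1383 - 1*543/13 = -2714/1383 - 543/13 = -786251/17979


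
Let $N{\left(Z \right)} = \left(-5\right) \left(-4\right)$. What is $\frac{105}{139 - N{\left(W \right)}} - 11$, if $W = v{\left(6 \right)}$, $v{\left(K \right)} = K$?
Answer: $- \frac{172}{17} \approx -10.118$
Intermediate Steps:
$W = 6$
$N{\left(Z \right)} = 20$
$\frac{105}{139 - N{\left(W \right)}} - 11 = \frac{105}{139 - 20} - 11 = \frac{105}{119} - 11 = 105 \cdot \frac{1}{119} - 11 = \frac{15}{17} - 11 = - \frac{172}{17}$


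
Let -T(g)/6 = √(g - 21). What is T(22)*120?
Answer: -720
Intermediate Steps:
T(g) = -6*√(-21 + g) (T(g) = -6*√(g - 21) = -6*√(-21 + g))
T(22)*120 = -6*√(-21 + 22)*120 = -6*√1*120 = -6*1*120 = -6*120 = -720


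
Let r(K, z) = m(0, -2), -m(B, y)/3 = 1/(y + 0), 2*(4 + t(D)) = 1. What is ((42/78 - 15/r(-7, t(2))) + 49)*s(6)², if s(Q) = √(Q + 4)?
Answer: 5140/13 ≈ 395.38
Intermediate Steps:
t(D) = -7/2 (t(D) = -4 + (½)*1 = -4 + ½ = -7/2)
s(Q) = √(4 + Q)
m(B, y) = -3/y (m(B, y) = -3/(y + 0) = -3/y)
r(K, z) = 3/2 (r(K, z) = -3/(-2) = -3*(-½) = 3/2)
((42/78 - 15/r(-7, t(2))) + 49)*s(6)² = ((42/78 - 15/3/2) + 49)*(√(4 + 6))² = ((42*(1/78) - 15*⅔) + 49)*(√10)² = ((7/13 - 10) + 49)*10 = (-123/13 + 49)*10 = (514/13)*10 = 5140/13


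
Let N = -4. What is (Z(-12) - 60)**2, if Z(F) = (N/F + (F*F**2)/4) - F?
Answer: 2070721/9 ≈ 2.3008e+5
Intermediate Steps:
Z(F) = -F - 4/F + F**3/4 (Z(F) = (-4/F + (F*F**2)/4) - F = (-4/F + F**3*(1/4)) - F = (-4/F + F**3/4) - F = -F - 4/F + F**3/4)
(Z(-12) - 60)**2 = ((-1*(-12) - 4/(-12) + (1/4)*(-12)**3) - 60)**2 = ((12 - 4*(-1/12) + (1/4)*(-1728)) - 60)**2 = ((12 + 1/3 - 432) - 60)**2 = (-1259/3 - 60)**2 = (-1439/3)**2 = 2070721/9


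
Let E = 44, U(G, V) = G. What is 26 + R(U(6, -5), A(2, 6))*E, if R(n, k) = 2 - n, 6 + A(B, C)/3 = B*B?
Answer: -150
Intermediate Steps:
A(B, C) = -18 + 3*B² (A(B, C) = -18 + 3*(B*B) = -18 + 3*B²)
26 + R(U(6, -5), A(2, 6))*E = 26 + (2 - 1*6)*44 = 26 + (2 - 6)*44 = 26 - 4*44 = 26 - 176 = -150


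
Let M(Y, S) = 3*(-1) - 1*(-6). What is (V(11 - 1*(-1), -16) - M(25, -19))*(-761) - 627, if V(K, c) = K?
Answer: -7476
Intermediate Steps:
M(Y, S) = 3 (M(Y, S) = -3 + 6 = 3)
(V(11 - 1*(-1), -16) - M(25, -19))*(-761) - 627 = ((11 - 1*(-1)) - 1*3)*(-761) - 627 = ((11 + 1) - 3)*(-761) - 627 = (12 - 3)*(-761) - 627 = 9*(-761) - 627 = -6849 - 627 = -7476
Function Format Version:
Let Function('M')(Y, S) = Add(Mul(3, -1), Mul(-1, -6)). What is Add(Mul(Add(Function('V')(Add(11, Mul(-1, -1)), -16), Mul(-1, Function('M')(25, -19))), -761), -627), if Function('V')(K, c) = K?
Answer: -7476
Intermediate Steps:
Function('M')(Y, S) = 3 (Function('M')(Y, S) = Add(-3, 6) = 3)
Add(Mul(Add(Function('V')(Add(11, Mul(-1, -1)), -16), Mul(-1, Function('M')(25, -19))), -761), -627) = Add(Mul(Add(Add(11, Mul(-1, -1)), Mul(-1, 3)), -761), -627) = Add(Mul(Add(Add(11, 1), -3), -761), -627) = Add(Mul(Add(12, -3), -761), -627) = Add(Mul(9, -761), -627) = Add(-6849, -627) = -7476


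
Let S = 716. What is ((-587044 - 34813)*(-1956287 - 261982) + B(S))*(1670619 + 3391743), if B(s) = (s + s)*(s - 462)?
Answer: 6983257387021054482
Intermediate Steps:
B(s) = 2*s*(-462 + s) (B(s) = (2*s)*(-462 + s) = 2*s*(-462 + s))
((-587044 - 34813)*(-1956287 - 261982) + B(S))*(1670619 + 3391743) = ((-587044 - 34813)*(-1956287 - 261982) + 2*716*(-462 + 716))*(1670619 + 3391743) = (-621857*(-2218269) + 2*716*254)*5062362 = (1379446105533 + 363728)*5062362 = 1379446469261*5062362 = 6983257387021054482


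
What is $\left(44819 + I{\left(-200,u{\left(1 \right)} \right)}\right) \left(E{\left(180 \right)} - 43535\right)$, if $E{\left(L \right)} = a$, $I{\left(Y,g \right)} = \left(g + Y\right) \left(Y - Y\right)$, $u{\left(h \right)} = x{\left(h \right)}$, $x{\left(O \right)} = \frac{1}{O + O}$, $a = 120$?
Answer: $-1945816885$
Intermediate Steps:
$x{\left(O \right)} = \frac{1}{2 O}$
$u{\left(h \right)} = \frac{1}{2 h}$
$I{\left(Y,g \right)} = 0$ ($I{\left(Y,g \right)} = \left(Y + g\right) 0 = 0$)
$E{\left(L \right)} = 120$
$\left(44819 + I{\left(-200,u{\left(1 \right)} \right)}\right) \left(E{\left(180 \right)} - 43535\right) = \left(44819 + 0\right) \left(120 - 43535\right) = 44819 \left(-43415\right) = -1945816885$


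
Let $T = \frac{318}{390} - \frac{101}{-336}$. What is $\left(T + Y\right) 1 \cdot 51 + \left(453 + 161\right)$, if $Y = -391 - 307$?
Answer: $- \frac{254269179}{7280} \approx -34927.0$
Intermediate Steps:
$Y = -698$ ($Y = -391 - 307 = -698$)
$T = \frac{24373}{21840}$ ($T = 318 \cdot \frac{1}{390} - - \frac{101}{336} = \frac{53}{65} + \frac{101}{336} = \frac{24373}{21840} \approx 1.116$)
$\left(T + Y\right) 1 \cdot 51 + \left(453 + 161\right) = \left(\frac{24373}{21840} - 698\right) 1 \cdot 51 + \left(453 + 161\right) = \left(- \frac{15219947}{21840}\right) 51 + 614 = - \frac{258739099}{7280} + 614 = - \frac{254269179}{7280}$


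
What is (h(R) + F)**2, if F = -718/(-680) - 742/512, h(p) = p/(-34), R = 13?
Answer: 284900641/473497600 ≈ 0.60169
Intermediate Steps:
h(p) = -p/34 (h(p) = p*(-1/34) = -p/34)
F = -8559/21760 (F = -718*(-1/680) - 742*1/512 = 359/340 - 371/256 = -8559/21760 ≈ -0.39334)
(h(R) + F)**2 = (-1/34*13 - 8559/21760)**2 = (-13/34 - 8559/21760)**2 = (-16879/21760)**2 = 284900641/473497600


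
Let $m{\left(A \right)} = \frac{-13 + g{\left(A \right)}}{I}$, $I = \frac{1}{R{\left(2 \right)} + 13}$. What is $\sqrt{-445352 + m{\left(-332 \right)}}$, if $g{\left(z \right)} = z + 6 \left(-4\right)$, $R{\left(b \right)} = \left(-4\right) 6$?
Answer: $i \sqrt{441293} \approx 664.3 i$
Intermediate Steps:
$R{\left(b \right)} = -24$
$I = - \frac{1}{11}$ ($I = \frac{1}{-24 + 13} = \frac{1}{-11} = - \frac{1}{11} \approx -0.090909$)
$g{\left(z \right)} = -24 + z$ ($g{\left(z \right)} = z - 24 = -24 + z$)
$m{\left(A \right)} = 407 - 11 A$ ($m{\left(A \right)} = \frac{-13 + \left(-24 + A\right)}{- \frac{1}{11}} = - 11 \left(-37 + A\right) = 407 - 11 A$)
$\sqrt{-445352 + m{\left(-332 \right)}} = \sqrt{-445352 + \left(407 - -3652\right)} = \sqrt{-445352 + \left(407 + 3652\right)} = \sqrt{-445352 + 4059} = \sqrt{-441293} = i \sqrt{441293}$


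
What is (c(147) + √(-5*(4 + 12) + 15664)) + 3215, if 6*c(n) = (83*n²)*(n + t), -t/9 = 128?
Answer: -600831815/2 + 4*√974 ≈ -3.0042e+8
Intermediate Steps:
t = -1152 (t = -9*128 = -1152)
c(n) = 83*n²*(-1152 + n)/6 (c(n) = ((83*n²)*(n - 1152))/6 = ((83*n²)*(-1152 + n))/6 = (83*n²*(-1152 + n))/6 = 83*n²*(-1152 + n)/6)
(c(147) + √(-5*(4 + 12) + 15664)) + 3215 = ((83/6)*147²*(-1152 + 147) + √(-5*(4 + 12) + 15664)) + 3215 = ((83/6)*21609*(-1005) + √(-5*16 + 15664)) + 3215 = (-600838245/2 + √(-80 + 15664)) + 3215 = (-600838245/2 + √15584) + 3215 = (-600838245/2 + 4*√974) + 3215 = -600831815/2 + 4*√974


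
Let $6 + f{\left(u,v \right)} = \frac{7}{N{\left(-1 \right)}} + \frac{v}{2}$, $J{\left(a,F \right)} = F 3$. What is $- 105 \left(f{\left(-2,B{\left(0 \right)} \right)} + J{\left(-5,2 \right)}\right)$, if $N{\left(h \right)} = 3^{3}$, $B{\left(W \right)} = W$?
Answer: $- \frac{245}{9} \approx -27.222$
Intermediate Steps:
$J{\left(a,F \right)} = 3 F$
$N{\left(h \right)} = 27$
$f{\left(u,v \right)} = - \frac{155}{27} + \frac{v}{2}$ ($f{\left(u,v \right)} = -6 + \left(\frac{7}{27} + \frac{v}{2}\right) = - \frac{155}{27} + \frac{v}{2}$)
$- 105 \left(f{\left(-2,B{\left(0 \right)} \right)} + J{\left(-5,2 \right)}\right) = - 105 \left(\left(- \frac{155}{27} + \frac{1}{2} \cdot 0\right) + 3 \cdot 2\right) = - 105 \left(\left(- \frac{155}{27} + 0\right) + 6\right) = - 105 \left(- \frac{155}{27} + 6\right) = \left(-105\right) \frac{7}{27} = - \frac{245}{9}$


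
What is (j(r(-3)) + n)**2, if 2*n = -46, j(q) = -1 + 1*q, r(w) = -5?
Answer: 841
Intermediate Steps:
j(q) = -1 + q
n = -23 (n = (1/2)*(-46) = -23)
(j(r(-3)) + n)**2 = ((-1 - 5) - 23)**2 = (-6 - 23)**2 = (-29)**2 = 841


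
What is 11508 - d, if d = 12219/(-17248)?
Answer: 198502203/17248 ≈ 11509.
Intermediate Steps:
d = -12219/17248 (d = 12219*(-1/17248) = -12219/17248 ≈ -0.70843)
11508 - d = 11508 - 1*(-12219/17248) = 11508 + 12219/17248 = 198502203/17248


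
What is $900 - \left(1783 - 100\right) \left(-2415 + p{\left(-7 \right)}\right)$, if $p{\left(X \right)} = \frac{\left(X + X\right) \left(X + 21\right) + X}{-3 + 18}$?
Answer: $\frac{20440608}{5} \approx 4.0881 \cdot 10^{6}$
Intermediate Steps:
$p{\left(X \right)} = \frac{X}{15} + \frac{2 X \left(21 + X\right)}{15}$ ($p{\left(X \right)} = \frac{2 X \left(21 + X\right) + X}{15} = \left(2 X \left(21 + X\right) + X\right) \frac{1}{15} = \left(X + 2 X \left(21 + X\right)\right) \frac{1}{15} = \frac{X}{15} + \frac{2 X \left(21 + X\right)}{15}$)
$900 - \left(1783 - 100\right) \left(-2415 + p{\left(-7 \right)}\right) = 900 - \left(1783 - 100\right) \left(-2415 + \frac{1}{15} \left(-7\right) \left(43 + 2 \left(-7\right)\right)\right) = 900 - 1683 \left(-2415 + \frac{1}{15} \left(-7\right) \left(43 - 14\right)\right) = 900 - 1683 \left(-2415 + \frac{1}{15} \left(-7\right) 29\right) = 900 - 1683 \left(-2415 - \frac{203}{15}\right) = 900 - 1683 \left(- \frac{36428}{15}\right) = 900 - - \frac{20436108}{5} = 900 + \frac{20436108}{5} = \frac{20440608}{5}$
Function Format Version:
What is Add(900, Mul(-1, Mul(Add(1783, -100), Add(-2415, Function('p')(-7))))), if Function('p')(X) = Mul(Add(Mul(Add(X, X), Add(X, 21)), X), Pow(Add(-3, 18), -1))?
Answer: Rational(20440608, 5) ≈ 4.0881e+6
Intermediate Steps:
Function('p')(X) = Add(Mul(Rational(1, 15), X), Mul(Rational(2, 15), X, Add(21, X))) (Function('p')(X) = Mul(Add(Mul(Mul(2, X), Add(21, X)), X), Pow(15, -1)) = Mul(Add(Mul(2, X, Add(21, X)), X), Rational(1, 15)) = Mul(Add(X, Mul(2, X, Add(21, X))), Rational(1, 15)) = Add(Mul(Rational(1, 15), X), Mul(Rational(2, 15), X, Add(21, X))))
Add(900, Mul(-1, Mul(Add(1783, -100), Add(-2415, Function('p')(-7))))) = Add(900, Mul(-1, Mul(Add(1783, -100), Add(-2415, Mul(Rational(1, 15), -7, Add(43, Mul(2, -7))))))) = Add(900, Mul(-1, Mul(1683, Add(-2415, Mul(Rational(1, 15), -7, Add(43, -14)))))) = Add(900, Mul(-1, Mul(1683, Add(-2415, Mul(Rational(1, 15), -7, 29))))) = Add(900, Mul(-1, Mul(1683, Add(-2415, Rational(-203, 15))))) = Add(900, Mul(-1, Mul(1683, Rational(-36428, 15)))) = Add(900, Mul(-1, Rational(-20436108, 5))) = Add(900, Rational(20436108, 5)) = Rational(20440608, 5)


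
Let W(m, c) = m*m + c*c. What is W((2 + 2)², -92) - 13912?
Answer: -5192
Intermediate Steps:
W(m, c) = c² + m² (W(m, c) = m² + c² = c² + m²)
W((2 + 2)², -92) - 13912 = ((-92)² + ((2 + 2)²)²) - 13912 = (8464 + (4²)²) - 13912 = (8464 + 16²) - 13912 = (8464 + 256) - 13912 = 8720 - 13912 = -5192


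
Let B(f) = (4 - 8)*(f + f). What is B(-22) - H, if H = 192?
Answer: -16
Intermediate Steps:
B(f) = -8*f
B(-22) - H = -8*(-22) - 1*192 = 176 - 192 = -16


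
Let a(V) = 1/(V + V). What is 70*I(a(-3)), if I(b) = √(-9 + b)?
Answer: 35*I*√330/3 ≈ 211.94*I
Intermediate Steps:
a(V) = 1/(2*V)
70*I(a(-3)) = 70*√(-9 + (½)/(-3)) = 70*√(-9 + (½)*(-⅓)) = 70*√(-9 - ⅙) = 70*√(-55/6) = 70*(I*√330/6) = 35*I*√330/3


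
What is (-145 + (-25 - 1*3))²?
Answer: 29929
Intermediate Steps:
(-145 + (-25 - 1*3))² = (-145 + (-25 - 3))² = (-145 - 28)² = (-173)² = 29929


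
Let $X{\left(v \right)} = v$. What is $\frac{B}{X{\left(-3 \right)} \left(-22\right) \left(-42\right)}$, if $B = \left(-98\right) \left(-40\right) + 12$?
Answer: $- \frac{983}{693} \approx -1.4185$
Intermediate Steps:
$B = 3932$ ($B = 3920 + 12 = 3932$)
$\frac{B}{X{\left(-3 \right)} \left(-22\right) \left(-42\right)} = \frac{3932}{\left(-3\right) \left(-22\right) \left(-42\right)} = \frac{3932}{66 \left(-42\right)} = \frac{3932}{-2772} = 3932 \left(- \frac{1}{2772}\right) = - \frac{983}{693}$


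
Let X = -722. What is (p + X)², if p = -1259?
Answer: 3924361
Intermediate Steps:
(p + X)² = (-1259 - 722)² = (-1981)² = 3924361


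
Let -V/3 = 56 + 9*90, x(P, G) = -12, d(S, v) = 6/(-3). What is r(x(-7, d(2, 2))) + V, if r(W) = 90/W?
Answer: -5211/2 ≈ -2605.5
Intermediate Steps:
d(S, v) = -2 (d(S, v) = 6*(-1/3) = -2)
V = -2598 (V = -3*(56 + 9*90) = -3*(56 + 810) = -3*866 = -2598)
r(x(-7, d(2, 2))) + V = 90/(-12) - 2598 = 90*(-1/12) - 2598 = -15/2 - 2598 = -5211/2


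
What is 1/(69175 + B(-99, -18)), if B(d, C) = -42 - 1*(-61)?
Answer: 1/69194 ≈ 1.4452e-5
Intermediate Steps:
B(d, C) = 19 (B(d, C) = -42 + 61 = 19)
1/(69175 + B(-99, -18)) = 1/(69175 + 19) = 1/69194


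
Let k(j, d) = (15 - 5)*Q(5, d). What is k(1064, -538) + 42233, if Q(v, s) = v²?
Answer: 42483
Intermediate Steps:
k(j, d) = 250 (k(j, d) = (15 - 5)*5² = 10*25 = 250)
k(1064, -538) + 42233 = 250 + 42233 = 42483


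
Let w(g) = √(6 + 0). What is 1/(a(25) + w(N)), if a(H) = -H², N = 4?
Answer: -625/390619 - √6/390619 ≈ -0.0016063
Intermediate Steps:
w(g) = √6
1/(a(25) + w(N)) = 1/(-1*25² + √6) = 1/(-1*625 + √6) = 1/(-625 + √6)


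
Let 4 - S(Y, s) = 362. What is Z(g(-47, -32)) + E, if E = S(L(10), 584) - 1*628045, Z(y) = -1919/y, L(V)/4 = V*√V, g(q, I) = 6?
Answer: -3772337/6 ≈ -6.2872e+5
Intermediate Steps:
L(V) = 4*V^(3/2) (L(V) = 4*(V*√V) = 4*V^(3/2))
S(Y, s) = -358 (S(Y, s) = 4 - 1*362 = 4 - 362 = -358)
E = -628403 (E = -358 - 1*628045 = -358 - 628045 = -628403)
Z(g(-47, -32)) + E = -1919/6 - 628403 = -3772337/6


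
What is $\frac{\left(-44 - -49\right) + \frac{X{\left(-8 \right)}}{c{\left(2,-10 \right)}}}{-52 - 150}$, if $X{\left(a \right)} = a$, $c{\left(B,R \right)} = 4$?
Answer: $- \frac{3}{202} \approx -0.014851$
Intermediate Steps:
$\frac{\left(-44 - -49\right) + \frac{X{\left(-8 \right)}}{c{\left(2,-10 \right)}}}{-52 - 150} = \frac{\left(-44 - -49\right) - \frac{8}{4}}{-52 - 150} = \frac{\left(-44 + 49\right) - 2}{-202} = - \frac{5 - 2}{202} = \left(- \frac{1}{202}\right) 3 = - \frac{3}{202}$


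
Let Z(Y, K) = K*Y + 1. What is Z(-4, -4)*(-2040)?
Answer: -34680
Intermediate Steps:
Z(Y, K) = 1 + K*Y
Z(-4, -4)*(-2040) = (1 - 4*(-4))*(-2040) = (1 + 16)*(-2040) = 17*(-2040) = -34680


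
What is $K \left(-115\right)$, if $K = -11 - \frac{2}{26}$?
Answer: $\frac{16560}{13} \approx 1273.8$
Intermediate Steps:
$K = - \frac{144}{13}$ ($K = -11 - \frac{1}{13} = - \frac{144}{13} \approx -11.077$)
$K \left(-115\right) = \left(- \frac{144}{13}\right) \left(-115\right) = \frac{16560}{13}$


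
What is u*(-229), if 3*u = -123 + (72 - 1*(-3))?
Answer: 3664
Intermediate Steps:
u = -16 (u = (-123 + (72 - 1*(-3)))/3 = (-123 + (72 + 3))/3 = (-123 + 75)/3 = (1/3)*(-48) = -16)
u*(-229) = -16*(-229) = 3664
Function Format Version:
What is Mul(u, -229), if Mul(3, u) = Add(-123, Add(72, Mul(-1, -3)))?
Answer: 3664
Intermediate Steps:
u = -16 (u = Mul(Rational(1, 3), Add(-123, Add(72, Mul(-1, -3)))) = Mul(Rational(1, 3), Add(-123, Add(72, 3))) = Mul(Rational(1, 3), Add(-123, 75)) = Mul(Rational(1, 3), -48) = -16)
Mul(u, -229) = Mul(-16, -229) = 3664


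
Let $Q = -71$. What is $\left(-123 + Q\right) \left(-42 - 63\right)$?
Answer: $20370$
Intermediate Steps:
$\left(-123 + Q\right) \left(-42 - 63\right) = \left(-123 - 71\right) \left(-42 - 63\right) = - 194 \left(-42 - 63\right) = \left(-194\right) \left(-105\right) = 20370$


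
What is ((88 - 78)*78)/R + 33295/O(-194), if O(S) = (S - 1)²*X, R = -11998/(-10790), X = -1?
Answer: 31962653159/45622395 ≈ 700.59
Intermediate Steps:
R = 5999/5395 (R = -11998*(-1/10790) = 5999/5395 ≈ 1.1120)
O(S) = -(-1 + S)² (O(S) = (S - 1)²*(-1) = (-1 + S)²*(-1) = -(-1 + S)²)
((88 - 78)*78)/R + 33295/O(-194) = ((88 - 78)*78)/(5999/5395) + 33295/((-(-1 - 194)²)) = (10*78)*(5395/5999) + 33295/((-1*(-195)²)) = 780*(5395/5999) + 33295/((-1*38025)) = 4208100/5999 + 33295/(-38025) = 4208100/5999 + 33295*(-1/38025) = 4208100/5999 - 6659/7605 = 31962653159/45622395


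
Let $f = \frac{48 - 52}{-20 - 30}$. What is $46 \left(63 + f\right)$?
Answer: $\frac{72542}{25} \approx 2901.7$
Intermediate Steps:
$f = \frac{2}{25}$ ($f = - \frac{4}{-20 + \left(-34 + 4\right)} = - \frac{4}{-20 - 30} = - \frac{4}{-50} = \left(-4\right) \left(- \frac{1}{50}\right) = \frac{2}{25} \approx 0.08$)
$46 \left(63 + f\right) = 46 \left(63 + \frac{2}{25}\right) = 46 \cdot \frac{1577}{25} = \frac{72542}{25}$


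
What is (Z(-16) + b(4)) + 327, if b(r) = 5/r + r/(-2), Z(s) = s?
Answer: 1241/4 ≈ 310.25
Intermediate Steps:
b(r) = 5/r - r/2 (b(r) = 5/r + r*(-½) = 5/r - r/2)
(Z(-16) + b(4)) + 327 = (-16 + (5/4 - ½*4)) + 327 = (-16 + (5*(¼) - 2)) + 327 = (-16 + (5/4 - 2)) + 327 = (-16 - ¾) + 327 = -67/4 + 327 = 1241/4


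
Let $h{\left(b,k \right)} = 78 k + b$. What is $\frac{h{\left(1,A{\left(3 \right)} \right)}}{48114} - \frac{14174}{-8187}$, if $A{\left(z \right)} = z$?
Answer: $\frac{227963927}{131303106} \approx 1.7362$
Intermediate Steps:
$h{\left(b,k \right)} = b + 78 k$
$\frac{h{\left(1,A{\left(3 \right)} \right)}}{48114} - \frac{14174}{-8187} = \frac{1 + 78 \cdot 3}{48114} - \frac{14174}{-8187} = \left(1 + 234\right) \frac{1}{48114} - - \frac{14174}{8187} = 235 \cdot \frac{1}{48114} + \frac{14174}{8187} = \frac{235}{48114} + \frac{14174}{8187} = \frac{227963927}{131303106}$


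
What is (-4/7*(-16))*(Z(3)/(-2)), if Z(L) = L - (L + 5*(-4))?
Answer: -640/7 ≈ -91.429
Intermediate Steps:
Z(L) = 20 (Z(L) = L - (L - 20) = L - (-20 + L) = L + (20 - L) = 20)
(-4/7*(-16))*(Z(3)/(-2)) = (-4/7*(-16))*(20/(-2)) = (-4*⅐*(-16))*(20*(-½)) = -4/7*(-16)*(-10) = (64/7)*(-10) = -640/7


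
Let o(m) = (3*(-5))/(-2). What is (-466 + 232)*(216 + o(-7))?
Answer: -52299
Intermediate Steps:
o(m) = 15/2 (o(m) = -15*(-1/2) = 15/2)
(-466 + 232)*(216 + o(-7)) = (-466 + 232)*(216 + 15/2) = -234*447/2 = -52299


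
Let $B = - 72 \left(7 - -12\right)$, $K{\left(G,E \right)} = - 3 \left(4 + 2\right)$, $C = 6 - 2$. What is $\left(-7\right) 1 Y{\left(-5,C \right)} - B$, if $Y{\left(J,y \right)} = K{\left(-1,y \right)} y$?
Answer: $1872$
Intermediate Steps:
$C = 4$ ($C = 6 - 2 = 4$)
$K{\left(G,E \right)} = -18$ ($K{\left(G,E \right)} = \left(-3\right) 6 = -18$)
$Y{\left(J,y \right)} = - 18 y$
$B = -1368$ ($B = - 72 \left(7 + 12\right) = \left(-72\right) 19 = -1368$)
$\left(-7\right) 1 Y{\left(-5,C \right)} - B = \left(-7\right) 1 \left(\left(-18\right) 4\right) - -1368 = \left(-7\right) \left(-72\right) + 1368 = 504 + 1368 = 1872$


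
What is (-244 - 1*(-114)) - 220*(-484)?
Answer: 106350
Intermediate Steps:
(-244 - 1*(-114)) - 220*(-484) = (-244 + 114) + 106480 = -130 + 106480 = 106350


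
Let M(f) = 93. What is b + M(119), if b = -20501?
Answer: -20408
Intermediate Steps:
b + M(119) = -20501 + 93 = -20408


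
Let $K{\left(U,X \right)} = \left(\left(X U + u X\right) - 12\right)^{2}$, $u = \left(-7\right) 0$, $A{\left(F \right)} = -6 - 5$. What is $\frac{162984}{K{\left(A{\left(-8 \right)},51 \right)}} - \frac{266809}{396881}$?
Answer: $- \frac{7638626419}{43435847283} \approx -0.17586$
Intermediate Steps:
$A{\left(F \right)} = -11$ ($A{\left(F \right)} = -6 - 5 = -11$)
$u = 0$
$K{\left(U,X \right)} = \left(-12 + U X\right)^{2}$ ($K{\left(U,X \right)} = \left(\left(X U + 0 X\right) - 12\right)^{2} = \left(\left(U X + 0\right) - 12\right)^{2} = \left(U X - 12\right)^{2} = \left(-12 + U X\right)^{2}$)
$\frac{162984}{K{\left(A{\left(-8 \right)},51 \right)}} - \frac{266809}{396881} = \frac{162984}{\left(-12 - 561\right)^{2}} - \frac{266809}{396881} = \frac{162984}{\left(-573\right)^{2}} - \frac{266809}{396881} = \frac{162984}{328329} - \frac{266809}{396881} = 162984 \cdot \frac{1}{328329} - \frac{266809}{396881} = \frac{54328}{109443} - \frac{266809}{396881} = - \frac{7638626419}{43435847283}$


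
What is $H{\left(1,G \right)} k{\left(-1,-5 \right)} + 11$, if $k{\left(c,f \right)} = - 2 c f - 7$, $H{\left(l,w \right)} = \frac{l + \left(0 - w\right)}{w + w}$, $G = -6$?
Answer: $\frac{251}{12} \approx 20.917$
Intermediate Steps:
$H{\left(l,w \right)} = \frac{l - w}{2 w}$
$k{\left(c,f \right)} = -7 - 2 c f$ ($k{\left(c,f \right)} = - 2 c f - 7 = -7 - 2 c f$)
$H{\left(1,G \right)} k{\left(-1,-5 \right)} + 11 = \frac{1 - -6}{2 \left(-6\right)} \left(-7 - \left(-2\right) \left(-5\right)\right) + 11 = \frac{1}{2} \left(- \frac{1}{6}\right) \left(1 + 6\right) \left(-7 - 10\right) + 11 = \frac{1}{2} \left(- \frac{1}{6}\right) 7 \left(-17\right) + 11 = \left(- \frac{7}{12}\right) \left(-17\right) + 11 = \frac{119}{12} + 11 = \frac{251}{12}$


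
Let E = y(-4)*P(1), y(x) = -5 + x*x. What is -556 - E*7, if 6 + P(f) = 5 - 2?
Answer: -325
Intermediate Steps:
P(f) = -3 (P(f) = -6 + (5 - 2) = -6 + 3 = -3)
y(x) = -5 + x**2
E = -33 (E = (-5 + (-4)**2)*(-3) = (-5 + 16)*(-3) = 11*(-3) = -33)
-556 - E*7 = -556 - (-33)*7 = -556 - 1*(-231) = -556 + 231 = -325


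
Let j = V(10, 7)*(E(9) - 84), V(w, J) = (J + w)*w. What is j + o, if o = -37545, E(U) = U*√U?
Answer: -47235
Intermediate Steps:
E(U) = U^(3/2)
V(w, J) = w*(J + w)
j = -9690 (j = (10*(7 + 10))*(9^(3/2) - 84) = (10*17)*(27 - 84) = 170*(-57) = -9690)
j + o = -9690 - 37545 = -47235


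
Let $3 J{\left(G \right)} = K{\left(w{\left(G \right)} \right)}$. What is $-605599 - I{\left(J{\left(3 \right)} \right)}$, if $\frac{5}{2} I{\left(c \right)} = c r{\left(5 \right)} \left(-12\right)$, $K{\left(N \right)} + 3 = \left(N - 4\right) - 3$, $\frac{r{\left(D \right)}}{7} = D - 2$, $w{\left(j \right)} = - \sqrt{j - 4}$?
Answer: $-605935 - \frac{168 i}{5} \approx -6.0594 \cdot 10^{5} - 33.6 i$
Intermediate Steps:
$w{\left(j \right)} = - \sqrt{-4 + j}$
$r{\left(D \right)} = -14 + 7 D$ ($r{\left(D \right)} = 7 \left(D - 2\right) = 7 \left(-2 + D\right) = -14 + 7 D$)
$K{\left(N \right)} = -10 + N$ ($K{\left(N \right)} = -3 + \left(\left(N - 4\right) - 3\right) = -3 + \left(\left(-4 + N\right) - 3\right) = -3 + \left(-7 + N\right) = -10 + N$)
$J{\left(G \right)} = - \frac{10}{3} - \frac{\sqrt{-4 + G}}{3}$ ($J{\left(G \right)} = \frac{-10 - \sqrt{-4 + G}}{3} = - \frac{10}{3} - \frac{\sqrt{-4 + G}}{3}$)
$I{\left(c \right)} = - \frac{504 c}{5}$ ($I{\left(c \right)} = \frac{2 c \left(-14 + 7 \cdot 5\right) \left(-12\right)}{5} = \frac{2 c \left(-14 + 35\right) \left(-12\right)}{5} = \frac{2 c 21 \left(-12\right)}{5} = \frac{2 \cdot 21 c \left(-12\right)}{5} = \frac{2 \left(- 252 c\right)}{5} = - \frac{504 c}{5}$)
$-605599 - I{\left(J{\left(3 \right)} \right)} = -605599 - - \frac{504 \left(- \frac{10}{3} - \frac{\sqrt{-4 + 3}}{3}\right)}{5} = -605599 - - \frac{504 \left(- \frac{10}{3} - \frac{\sqrt{-1}}{3}\right)}{5} = -605599 - - \frac{504 \left(- \frac{10}{3} - \frac{i}{3}\right)}{5} = -605599 - \left(336 + \frac{168 i}{5}\right) = -605935 - \frac{168 i}{5}$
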